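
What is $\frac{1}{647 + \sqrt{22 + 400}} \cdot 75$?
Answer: $\frac{48525}{418187} - \frac{75 \sqrt{422}}{418187} \approx 0.11235$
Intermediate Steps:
$\frac{1}{647 + \sqrt{22 + 400}} \cdot 75 = \frac{1}{647 + \sqrt{422}} \cdot 75 = \frac{75}{647 + \sqrt{422}}$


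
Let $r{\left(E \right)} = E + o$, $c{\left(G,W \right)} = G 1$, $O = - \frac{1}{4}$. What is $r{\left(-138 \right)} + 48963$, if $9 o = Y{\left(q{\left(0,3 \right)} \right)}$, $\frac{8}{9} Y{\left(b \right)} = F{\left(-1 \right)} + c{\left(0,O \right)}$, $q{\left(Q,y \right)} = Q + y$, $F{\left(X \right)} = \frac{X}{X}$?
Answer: $\frac{390601}{8} \approx 48825.0$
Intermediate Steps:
$F{\left(X \right)} = 1$
$O = - \frac{1}{4}$ ($O = \left(-1\right) \frac{1}{4} = - \frac{1}{4} \approx -0.25$)
$c{\left(G,W \right)} = G$
$Y{\left(b \right)} = \frac{9}{8}$ ($Y{\left(b \right)} = \frac{9 \left(1 + 0\right)}{8} = \frac{9}{8} \cdot 1 = \frac{9}{8}$)
$o = \frac{1}{8}$ ($o = \frac{1}{9} \cdot \frac{9}{8} = \frac{1}{8} \approx 0.125$)
$r{\left(E \right)} = \frac{1}{8} + E$ ($r{\left(E \right)} = E + \frac{1}{8} = \frac{1}{8} + E$)
$r{\left(-138 \right)} + 48963 = \left(\frac{1}{8} - 138\right) + 48963 = - \frac{1103}{8} + 48963 = \frac{390601}{8}$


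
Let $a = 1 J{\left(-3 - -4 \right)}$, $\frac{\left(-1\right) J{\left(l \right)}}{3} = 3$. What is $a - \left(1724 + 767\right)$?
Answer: $-2500$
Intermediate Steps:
$J{\left(l \right)} = -9$ ($J{\left(l \right)} = \left(-3\right) 3 = -9$)
$a = -9$ ($a = 1 \left(-9\right) = -9$)
$a - \left(1724 + 767\right) = -9 - \left(1724 + 767\right) = -9 - 2491 = -2500$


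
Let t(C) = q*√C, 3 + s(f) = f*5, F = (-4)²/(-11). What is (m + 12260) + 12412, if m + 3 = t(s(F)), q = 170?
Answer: 24669 + 170*I*√1243/11 ≈ 24669.0 + 544.87*I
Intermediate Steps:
F = -16/11 (F = 16*(-1/11) = -16/11 ≈ -1.4545)
s(f) = -3 + 5*f (s(f) = -3 + f*5 = -3 + 5*f)
t(C) = 170*√C
m = -3 + 170*I*√1243/11 (m = -3 + 170*√(-3 + 5*(-16/11)) = -3 + 170*√(-3 - 80/11) = -3 + 170*√(-113/11) = -3 + 170*(I*√1243/11) = -3 + 170*I*√1243/11 ≈ -3.0 + 544.87*I)
(m + 12260) + 12412 = ((-3 + 170*I*√1243/11) + 12260) + 12412 = (12257 + 170*I*√1243/11) + 12412 = 24669 + 170*I*√1243/11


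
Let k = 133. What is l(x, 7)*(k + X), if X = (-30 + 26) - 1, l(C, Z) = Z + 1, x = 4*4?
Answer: 1024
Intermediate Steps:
x = 16
l(C, Z) = 1 + Z
X = -5 (X = -4 - 1 = -5)
l(x, 7)*(k + X) = (1 + 7)*(133 - 5) = 8*128 = 1024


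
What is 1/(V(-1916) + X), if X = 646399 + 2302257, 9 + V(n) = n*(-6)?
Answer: 1/2960143 ≈ 3.3782e-7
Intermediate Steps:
V(n) = -9 - 6*n (V(n) = -9 + n*(-6) = -9 - 6*n)
X = 2948656
1/(V(-1916) + X) = 1/((-9 - 6*(-1916)) + 2948656) = 1/((-9 + 11496) + 2948656) = 1/(11487 + 2948656) = 1/2960143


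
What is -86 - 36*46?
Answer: -1742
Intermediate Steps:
-86 - 36*46 = -86 - 1656 = -1742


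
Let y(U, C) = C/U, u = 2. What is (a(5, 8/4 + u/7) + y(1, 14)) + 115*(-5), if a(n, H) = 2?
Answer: -559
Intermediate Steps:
(a(5, 8/4 + u/7) + y(1, 14)) + 115*(-5) = (2 + 14/1) + 115*(-5) = (2 + 14*1) - 575 = (2 + 14) - 575 = 16 - 575 = -559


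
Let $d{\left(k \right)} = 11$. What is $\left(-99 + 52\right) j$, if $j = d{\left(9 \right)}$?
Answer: $-517$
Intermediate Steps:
$j = 11$
$\left(-99 + 52\right) j = \left(-99 + 52\right) 11 = \left(-47\right) 11 = -517$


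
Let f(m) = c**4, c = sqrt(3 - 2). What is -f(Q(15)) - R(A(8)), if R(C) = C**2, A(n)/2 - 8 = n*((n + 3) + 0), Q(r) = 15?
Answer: -36865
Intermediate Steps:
c = 1 (c = sqrt(1) = 1)
f(m) = 1 (f(m) = 1**4 = 1)
A(n) = 16 + 2*n*(3 + n) (A(n) = 16 + 2*(n*((n + 3) + 0)) = 16 + 2*(n*((3 + n) + 0)) = 16 + 2*(n*(3 + n)) = 16 + 2*n*(3 + n))
-f(Q(15)) - R(A(8)) = -1*1 - (16 + 2*8**2 + 6*8)**2 = -1 - (16 + 2*64 + 48)**2 = -1 - (16 + 128 + 48)**2 = -1 - 1*192**2 = -1 - 1*36864 = -1 - 36864 = -36865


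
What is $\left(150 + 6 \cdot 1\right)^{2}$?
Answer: $24336$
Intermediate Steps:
$\left(150 + 6 \cdot 1\right)^{2} = \left(150 + 6\right)^{2} = 156^{2} = 24336$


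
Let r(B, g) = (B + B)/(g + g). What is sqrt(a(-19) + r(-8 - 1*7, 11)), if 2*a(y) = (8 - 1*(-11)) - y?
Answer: sqrt(2134)/11 ≈ 4.1996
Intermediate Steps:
r(B, g) = B/g (r(B, g) = (2*B)/((2*g)) = (2*B)*(1/(2*g)) = B/g)
a(y) = 19/2 - y/2 (a(y) = ((8 - 1*(-11)) - y)/2 = ((8 + 11) - y)/2 = (19 - y)/2 = 19/2 - y/2)
sqrt(a(-19) + r(-8 - 1*7, 11)) = sqrt((19/2 - 1/2*(-19)) + (-8 - 1*7)/11) = sqrt((19/2 + 19/2) + (-8 - 7)*(1/11)) = sqrt(19 - 15*1/11) = sqrt(19 - 15/11) = sqrt(194/11) = sqrt(2134)/11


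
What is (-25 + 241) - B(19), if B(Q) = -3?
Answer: 219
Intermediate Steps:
(-25 + 241) - B(19) = (-25 + 241) - 1*(-3) = 216 + 3 = 219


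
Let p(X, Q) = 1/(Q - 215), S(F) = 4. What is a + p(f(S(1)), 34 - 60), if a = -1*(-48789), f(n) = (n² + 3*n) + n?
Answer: 11758148/241 ≈ 48789.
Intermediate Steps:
f(n) = n² + 4*n
p(X, Q) = 1/(-215 + Q)
a = 48789
a + p(f(S(1)), 34 - 60) = 48789 + 1/(-215 + (34 - 60)) = 48789 + 1/(-215 - 26) = 48789 + 1/(-241) = 48789 - 1/241 = 11758148/241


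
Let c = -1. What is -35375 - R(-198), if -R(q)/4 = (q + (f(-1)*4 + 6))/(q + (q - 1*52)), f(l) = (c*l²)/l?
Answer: -990453/28 ≈ -35373.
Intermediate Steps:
f(l) = -l (f(l) = (-l²)/l = -l)
R(q) = -4*(10 + q)/(-52 + 2*q) (R(q) = -4*(q + (-1*(-1)*4 + 6))/(q + (q - 1*52)) = -4*(q + (1*4 + 6))/(q + (q - 52)) = -4*(q + (4 + 6))/(q + (-52 + q)) = -4*(q + 10)/(-52 + 2*q) = -4*(10 + q)/(-52 + 2*q))
-35375 - R(-198) = -35375 - 2*(-10 - 1*(-198))/(-26 - 198) = -35375 - 2*(-10 + 198)/(-224) = -35375 - 2*(-1)*188/224 = -35375 - 1*(-47/28) = -35375 + 47/28 = -990453/28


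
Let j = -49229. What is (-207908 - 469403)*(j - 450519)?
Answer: 338484817628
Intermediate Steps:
(-207908 - 469403)*(j - 450519) = (-207908 - 469403)*(-49229 - 450519) = -677311*(-499748) = 338484817628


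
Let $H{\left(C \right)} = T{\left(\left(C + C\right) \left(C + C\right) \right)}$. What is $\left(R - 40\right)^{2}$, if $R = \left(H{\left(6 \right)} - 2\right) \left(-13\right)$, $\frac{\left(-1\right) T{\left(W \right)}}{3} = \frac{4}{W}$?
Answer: $\frac{24025}{144} \approx 166.84$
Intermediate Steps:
$T{\left(W \right)} = - \frac{12}{W}$ ($T{\left(W \right)} = - 3 \frac{4}{W} = - \frac{12}{W}$)
$H{\left(C \right)} = - \frac{3}{C^{2}}$ ($H{\left(C \right)} = - \frac{12}{\left(C + C\right) \left(C + C\right)} = - \frac{12}{2 C 2 C} = - \frac{12}{4 C^{2}} = - 12 \frac{1}{4 C^{2}} = - \frac{3}{C^{2}}$)
$R = \frac{325}{12}$ ($R = \left(- \frac{3}{36} - 2\right) \left(-13\right) = \left(\left(-3\right) \frac{1}{36} - 2\right) \left(-13\right) = \left(- \frac{1}{12} - 2\right) \left(-13\right) = \left(- \frac{25}{12}\right) \left(-13\right) = \frac{325}{12} \approx 27.083$)
$\left(R - 40\right)^{2} = \left(\frac{325}{12} - 40\right)^{2} = \left(- \frac{155}{12}\right)^{2} = \frac{24025}{144}$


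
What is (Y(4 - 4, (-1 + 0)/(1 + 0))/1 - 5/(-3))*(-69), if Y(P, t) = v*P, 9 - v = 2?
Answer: -115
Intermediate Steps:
v = 7 (v = 9 - 1*2 = 9 - 2 = 7)
Y(P, t) = 7*P
(Y(4 - 4, (-1 + 0)/(1 + 0))/1 - 5/(-3))*(-69) = ((7*(4 - 4))/1 - 5/(-3))*(-69) = ((7*0)*1 - 5*(-⅓))*(-69) = (0*1 + 5/3)*(-69) = (0 + 5/3)*(-69) = (5/3)*(-69) = -115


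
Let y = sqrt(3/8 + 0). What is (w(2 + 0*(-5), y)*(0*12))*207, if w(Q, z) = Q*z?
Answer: 0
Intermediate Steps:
y = sqrt(6)/4 (y = sqrt(3*(1/8) + 0) = sqrt(3/8 + 0) = sqrt(3/8) = sqrt(6)/4 ≈ 0.61237)
(w(2 + 0*(-5), y)*(0*12))*207 = (((2 + 0*(-5))*(sqrt(6)/4))*(0*12))*207 = (((2 + 0)*(sqrt(6)/4))*0)*207 = ((2*(sqrt(6)/4))*0)*207 = ((sqrt(6)/2)*0)*207 = 0*207 = 0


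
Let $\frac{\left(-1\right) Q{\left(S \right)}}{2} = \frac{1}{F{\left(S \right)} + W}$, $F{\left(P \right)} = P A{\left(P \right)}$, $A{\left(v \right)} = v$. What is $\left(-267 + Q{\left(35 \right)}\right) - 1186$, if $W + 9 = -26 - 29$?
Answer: $- \frac{1686935}{1161} \approx -1453.0$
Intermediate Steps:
$W = -64$ ($W = -9 - 55 = -64$)
$F{\left(P \right)} = P^{2}$ ($F{\left(P \right)} = P P = P^{2}$)
$Q{\left(S \right)} = - \frac{2}{-64 + S^{2}}$ ($Q{\left(S \right)} = - \frac{2}{S^{2} - 64} = - \frac{2}{-64 + S^{2}}$)
$\left(-267 + Q{\left(35 \right)}\right) - 1186 = \left(-267 - \frac{2}{-64 + 35^{2}}\right) - 1186 = \left(-267 - \frac{2}{-64 + 1225}\right) - 1186 = \left(-267 - \frac{2}{1161}\right) - 1186 = - \frac{309989}{1161} - 1186 = - \frac{1686935}{1161}$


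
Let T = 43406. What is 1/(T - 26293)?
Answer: 1/17113 ≈ 5.8435e-5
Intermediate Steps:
1/(T - 26293) = 1/(43406 - 26293) = 1/17113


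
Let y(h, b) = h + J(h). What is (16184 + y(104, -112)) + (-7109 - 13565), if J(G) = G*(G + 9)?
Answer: 7366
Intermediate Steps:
J(G) = G*(9 + G)
y(h, b) = h + h*(9 + h)
(16184 + y(104, -112)) + (-7109 - 13565) = (16184 + 104*(10 + 104)) + (-7109 - 13565) = (16184 + 104*114) - 20674 = (16184 + 11856) - 20674 = 28040 - 20674 = 7366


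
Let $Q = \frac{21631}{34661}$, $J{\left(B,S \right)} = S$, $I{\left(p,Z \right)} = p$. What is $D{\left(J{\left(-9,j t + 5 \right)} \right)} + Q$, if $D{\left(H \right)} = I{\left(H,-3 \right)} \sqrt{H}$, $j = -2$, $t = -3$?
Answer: $\frac{21631}{34661} + 11 \sqrt{11} \approx 37.107$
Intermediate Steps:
$D{\left(H \right)} = H^{\frac{3}{2}}$ ($D{\left(H \right)} = H \sqrt{H} = H^{\frac{3}{2}}$)
$Q = \frac{21631}{34661}$ ($Q = 21631 \cdot \frac{1}{34661} = \frac{21631}{34661} \approx 0.62407$)
$D{\left(J{\left(-9,j t + 5 \right)} \right)} + Q = \left(\left(-2\right) \left(-3\right) + 5\right)^{\frac{3}{2}} + \frac{21631}{34661} = \left(6 + 5\right)^{\frac{3}{2}} + \frac{21631}{34661} = 11^{\frac{3}{2}} + \frac{21631}{34661} = 11 \sqrt{11} + \frac{21631}{34661} = \frac{21631}{34661} + 11 \sqrt{11}$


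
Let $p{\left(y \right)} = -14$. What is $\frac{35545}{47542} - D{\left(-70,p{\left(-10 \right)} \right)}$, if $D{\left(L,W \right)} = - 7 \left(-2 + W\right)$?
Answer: $- \frac{5289159}{47542} \approx -111.25$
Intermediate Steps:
$D{\left(L,W \right)} = 14 - 7 W$
$\frac{35545}{47542} - D{\left(-70,p{\left(-10 \right)} \right)} = \frac{35545}{47542} - \left(14 - -98\right) = 35545 \cdot \frac{1}{47542} - \left(14 + 98\right) = \frac{35545}{47542} - 112 = - \frac{5289159}{47542}$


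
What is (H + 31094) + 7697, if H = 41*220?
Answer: 47811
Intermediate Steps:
H = 9020
(H + 31094) + 7697 = (9020 + 31094) + 7697 = 40114 + 7697 = 47811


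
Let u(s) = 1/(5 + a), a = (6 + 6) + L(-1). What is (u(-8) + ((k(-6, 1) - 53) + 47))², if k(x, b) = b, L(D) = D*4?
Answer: 4096/169 ≈ 24.237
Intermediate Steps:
L(D) = 4*D
a = 8 (a = (6 + 6) + 4*(-1) = 12 - 4 = 8)
u(s) = 1/13 (u(s) = 1/(5 + 8) = 1/13)
(u(-8) + ((k(-6, 1) - 53) + 47))² = (1/13 + ((1 - 53) + 47))² = (1/13 + (-52 + 47))² = (1/13 - 5)² = (-64/13)² = 4096/169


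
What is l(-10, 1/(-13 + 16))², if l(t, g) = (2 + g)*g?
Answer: 49/81 ≈ 0.60494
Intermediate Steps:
l(t, g) = g*(2 + g)
l(-10, 1/(-13 + 16))² = ((2 + 1/(-13 + 16))/(-13 + 16))² = ((2 + 1/3)/3)² = ((2 + ⅓)/3)² = ((⅓)*(7/3))² = (7/9)² = 49/81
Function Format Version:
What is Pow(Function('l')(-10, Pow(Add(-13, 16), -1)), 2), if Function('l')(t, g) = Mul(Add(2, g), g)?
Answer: Rational(49, 81) ≈ 0.60494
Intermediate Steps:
Function('l')(t, g) = Mul(g, Add(2, g))
Pow(Function('l')(-10, Pow(Add(-13, 16), -1)), 2) = Pow(Mul(Pow(Add(-13, 16), -1), Add(2, Pow(Add(-13, 16), -1))), 2) = Pow(Mul(Pow(3, -1), Add(2, Pow(3, -1))), 2) = Pow(Mul(Rational(1, 3), Add(2, Rational(1, 3))), 2) = Pow(Mul(Rational(1, 3), Rational(7, 3)), 2) = Pow(Rational(7, 9), 2) = Rational(49, 81)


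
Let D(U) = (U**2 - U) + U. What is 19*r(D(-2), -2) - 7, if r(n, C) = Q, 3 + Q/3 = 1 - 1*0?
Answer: -121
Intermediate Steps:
D(U) = U**2
Q = -6 (Q = -9 + 3*(1 - 1*0) = -9 + 3*(1 + 0) = -9 + 3*1 = -9 + 3 = -6)
r(n, C) = -6
19*r(D(-2), -2) - 7 = 19*(-6) - 7 = -114 - 7 = -121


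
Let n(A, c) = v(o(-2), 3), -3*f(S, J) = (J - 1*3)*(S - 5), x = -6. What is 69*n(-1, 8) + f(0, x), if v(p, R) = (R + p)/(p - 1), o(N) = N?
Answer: -38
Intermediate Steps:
f(S, J) = -(-5 + S)*(-3 + J)/3 (f(S, J) = -(J - 1*3)*(S - 5)/3 = -(J - 3)*(-5 + S)/3 = -(-3 + J)*(-5 + S)/3 = -(-5 + S)*(-3 + J)/3)
v(p, R) = (R + p)/(-1 + p)
n(A, c) = -⅓ (n(A, c) = (3 - 2)/(-1 - 2) = 1/(-3) = -⅓*1 = -⅓)
69*n(-1, 8) + f(0, x) = 69*(-⅓) + (-5 + 0 + (5/3)*(-6) - ⅓*(-6)*0) = -23 + (-5 + 0 - 10 + 0) = -23 - 15 = -38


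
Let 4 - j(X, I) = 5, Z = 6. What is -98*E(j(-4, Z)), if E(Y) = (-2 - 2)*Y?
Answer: -392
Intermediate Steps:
j(X, I) = -1 (j(X, I) = 4 - 1*5 = 4 - 5 = -1)
E(Y) = -4*Y
-98*E(j(-4, Z)) = -(-392)*(-1) = -98*4 = -392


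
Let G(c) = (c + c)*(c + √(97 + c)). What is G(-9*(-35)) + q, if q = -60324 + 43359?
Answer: 181485 + 1260*√103 ≈ 1.9427e+5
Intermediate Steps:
q = -16965
G(c) = 2*c*(c + √(97 + c)) (G(c) = (2*c)*(c + √(97 + c)) = 2*c*(c + √(97 + c)))
G(-9*(-35)) + q = 2*(-9*(-35))*(-9*(-35) + √(97 - 9*(-35))) - 16965 = 2*315*(315 + √(97 + 315)) - 16965 = 2*315*(315 + √412) - 16965 = 2*315*(315 + 2*√103) - 16965 = (198450 + 1260*√103) - 16965 = 181485 + 1260*√103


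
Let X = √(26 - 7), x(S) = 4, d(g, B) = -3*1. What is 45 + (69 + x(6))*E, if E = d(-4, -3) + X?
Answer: -174 + 73*√19 ≈ 144.20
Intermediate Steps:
d(g, B) = -3
X = √19 ≈ 4.3589
E = -3 + √19 ≈ 1.3589
45 + (69 + x(6))*E = 45 + (69 + 4)*(-3 + √19) = 45 + 73*(-3 + √19) = 45 + (-219 + 73*√19) = -174 + 73*√19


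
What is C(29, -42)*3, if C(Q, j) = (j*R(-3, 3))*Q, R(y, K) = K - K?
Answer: 0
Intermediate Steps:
R(y, K) = 0
C(Q, j) = 0 (C(Q, j) = (j*0)*Q = 0*Q = 0)
C(29, -42)*3 = 0*3 = 0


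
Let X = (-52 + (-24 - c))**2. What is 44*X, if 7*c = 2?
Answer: 12546864/49 ≈ 2.5606e+5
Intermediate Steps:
c = 2/7 (c = (1/7)*2 = 2/7 ≈ 0.28571)
X = 285156/49 (X = (-52 + (-24 - 1*2/7))**2 = (-52 + (-24 - 2/7))**2 = (-52 - 170/7)**2 = (-534/7)**2 = 285156/49 ≈ 5819.5)
44*X = 44*(285156/49) = 12546864/49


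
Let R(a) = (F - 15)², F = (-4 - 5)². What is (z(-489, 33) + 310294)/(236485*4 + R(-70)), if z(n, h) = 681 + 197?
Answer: 77793/237574 ≈ 0.32745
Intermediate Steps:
F = 81 (F = (-9)² = 81)
z(n, h) = 878
R(a) = 4356 (R(a) = (81 - 15)² = 66² = 4356)
(z(-489, 33) + 310294)/(236485*4 + R(-70)) = (878 + 310294)/(236485*4 + 4356) = 311172/(945940 + 4356) = 311172/950296 = 311172*(1/950296) = 77793/237574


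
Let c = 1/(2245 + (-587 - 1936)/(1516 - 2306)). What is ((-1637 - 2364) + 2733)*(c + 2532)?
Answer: -5702218349768/1776073 ≈ -3.2106e+6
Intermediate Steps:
c = 790/1776073 (c = 1/(2245 - 2523/(-790)) = 1/(2245 - 2523*(-1/790)) = 1/(2245 + 2523/790) = 1/(1776073/790) = 790/1776073 ≈ 0.00044480)
((-1637 - 2364) + 2733)*(c + 2532) = ((-1637 - 2364) + 2733)*(790/1776073 + 2532) = (-4001 + 2733)*(4497017626/1776073) = -1268*4497017626/1776073 = -5702218349768/1776073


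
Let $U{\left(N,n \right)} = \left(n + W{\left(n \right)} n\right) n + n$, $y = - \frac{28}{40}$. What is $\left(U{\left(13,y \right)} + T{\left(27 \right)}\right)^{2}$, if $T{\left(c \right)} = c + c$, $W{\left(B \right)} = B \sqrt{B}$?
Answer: $\frac{28932817457}{10000000} - \frac{1844997 i \sqrt{70}}{500000} \approx 2893.3 - 30.873 i$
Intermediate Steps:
$W{\left(B \right)} = B^{\frac{3}{2}}$
$T{\left(c \right)} = 2 c$
$y = - \frac{7}{10}$ ($y = \left(-28\right) \frac{1}{40} = - \frac{7}{10} \approx -0.7$)
$U{\left(N,n \right)} = n + n \left(n + n^{\frac{5}{2}}\right)$ ($U{\left(N,n \right)} = \left(n + n^{\frac{3}{2}} n\right) n + n = \left(n + n^{\frac{5}{2}}\right) n + n = n \left(n + n^{\frac{5}{2}}\right) + n = n + n \left(n + n^{\frac{5}{2}}\right)$)
$\left(U{\left(13,y \right)} + T{\left(27 \right)}\right)^{2} = \left(- \frac{7 \left(1 - \frac{7}{10} + \left(- \frac{7}{10}\right)^{\frac{5}{2}}\right)}{10} + 2 \cdot 27\right)^{2} = \left(- \frac{7 \left(1 - \frac{7}{10} + \frac{49 i \sqrt{70}}{1000}\right)}{10} + 54\right)^{2} = \left(- \frac{7 \left(\frac{3}{10} + \frac{49 i \sqrt{70}}{1000}\right)}{10} + 54\right)^{2} = \left(\left(- \frac{21}{100} - \frac{343 i \sqrt{70}}{10000}\right) + 54\right)^{2} = \left(\frac{5379}{100} - \frac{343 i \sqrt{70}}{10000}\right)^{2}$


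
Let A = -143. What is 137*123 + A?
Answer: 16708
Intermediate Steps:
137*123 + A = 137*123 - 143 = 16851 - 143 = 16708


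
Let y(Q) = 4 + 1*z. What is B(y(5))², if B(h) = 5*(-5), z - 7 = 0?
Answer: 625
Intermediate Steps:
z = 7 (z = 7 + 0 = 7)
y(Q) = 11 (y(Q) = 4 + 1*7 = 4 + 7 = 11)
B(h) = -25
B(y(5))² = (-25)² = 625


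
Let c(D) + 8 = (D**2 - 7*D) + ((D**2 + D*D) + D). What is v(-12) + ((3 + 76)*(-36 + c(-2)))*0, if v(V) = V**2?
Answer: 144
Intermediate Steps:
c(D) = -8 - 6*D + 3*D**2 (c(D) = -8 + ((D**2 - 7*D) + ((D**2 + D*D) + D)) = -8 + ((D**2 - 7*D) + ((D**2 + D**2) + D)) = -8 + ((D**2 - 7*D) + (2*D**2 + D)) = -8 + ((D**2 - 7*D) + (D + 2*D**2)) = -8 + (-6*D + 3*D**2) = -8 - 6*D + 3*D**2)
v(-12) + ((3 + 76)*(-36 + c(-2)))*0 = (-12)**2 + ((3 + 76)*(-36 + (-8 - 6*(-2) + 3*(-2)**2)))*0 = 144 + (79*(-36 + (-8 + 12 + 3*4)))*0 = 144 + (79*(-36 + (-8 + 12 + 12)))*0 = 144 + (79*(-36 + 16))*0 = 144 + (79*(-20))*0 = 144 - 1580*0 = 144 + 0 = 144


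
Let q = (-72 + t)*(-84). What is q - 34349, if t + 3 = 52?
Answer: -32417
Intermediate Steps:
t = 49 (t = -3 + 52 = 49)
q = 1932 (q = (-72 + 49)*(-84) = -23*(-84) = 1932)
q - 34349 = 1932 - 34349 = -32417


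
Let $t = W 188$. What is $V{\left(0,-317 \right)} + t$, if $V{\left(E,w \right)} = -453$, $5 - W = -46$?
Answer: $9135$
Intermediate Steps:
$W = 51$ ($W = 5 - -46 = 5 + 46 = 51$)
$t = 9588$ ($t = 51 \cdot 188 = 9588$)
$V{\left(0,-317 \right)} + t = -453 + 9588 = 9135$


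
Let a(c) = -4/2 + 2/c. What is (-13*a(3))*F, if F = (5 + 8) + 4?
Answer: 884/3 ≈ 294.67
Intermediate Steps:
a(c) = -2 + 2/c (a(c) = -4*1/2 + 2/c = -2 + 2/c)
F = 17 (F = 13 + 4 = 17)
(-13*a(3))*F = -13*(-2 + 2/3)*17 = -13*(-4/3)*17 = (52/3)*17 = 884/3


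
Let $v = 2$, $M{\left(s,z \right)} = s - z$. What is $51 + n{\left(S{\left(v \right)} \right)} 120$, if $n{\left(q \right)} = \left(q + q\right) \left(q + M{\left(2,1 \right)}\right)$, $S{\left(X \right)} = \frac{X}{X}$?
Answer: $531$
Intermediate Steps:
$S{\left(X \right)} = 1$
$n{\left(q \right)} = 2 q \left(1 + q\right)$ ($n{\left(q \right)} = \left(q + q\right) \left(q + \left(2 - 1\right)\right) = 2 q \left(q + \left(2 - 1\right)\right) = 2 q \left(q + 1\right) = 2 q \left(1 + q\right)$)
$51 + n{\left(S{\left(v \right)} \right)} 120 = 51 + 2 \cdot 1 \left(1 + 1\right) 120 = 51 + 2 \cdot 1 \cdot 2 \cdot 120 = 51 + 4 \cdot 120 = 51 + 480 = 531$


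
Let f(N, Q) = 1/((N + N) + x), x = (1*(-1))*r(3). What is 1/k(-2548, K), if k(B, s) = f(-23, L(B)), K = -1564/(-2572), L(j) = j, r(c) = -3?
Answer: -43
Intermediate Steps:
K = 391/643 (K = -1564*(-1/2572) = 391/643 ≈ 0.60809)
x = 3 (x = (1*(-1))*(-3) = -1*(-3) = 3)
f(N, Q) = 1/(3 + 2*N) (f(N, Q) = 1/((N + N) + 3) = 1/(2*N + 3) = 1/(3 + 2*N))
k(B, s) = -1/43 (k(B, s) = 1/(3 + 2*(-23)) = 1/(3 - 46) = 1/(-43) = -1/43)
1/k(-2548, K) = 1/(-1/43) = -43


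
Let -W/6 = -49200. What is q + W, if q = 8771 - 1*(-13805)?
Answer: 317776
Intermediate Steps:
W = 295200 (W = -6*(-49200) = 295200)
q = 22576 (q = 8771 + 13805 = 22576)
q + W = 22576 + 295200 = 317776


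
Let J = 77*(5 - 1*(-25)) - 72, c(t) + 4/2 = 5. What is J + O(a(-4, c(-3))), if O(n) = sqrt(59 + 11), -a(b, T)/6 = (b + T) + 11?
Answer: 2238 + sqrt(70) ≈ 2246.4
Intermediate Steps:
c(t) = 3 (c(t) = -2 + 5 = 3)
a(b, T) = -66 - 6*T - 6*b (a(b, T) = -6*((b + T) + 11) = -6*((T + b) + 11) = -6*(11 + T + b) = -66 - 6*T - 6*b)
O(n) = sqrt(70)
J = 2238 (J = 77*(5 + 25) - 72 = 77*30 - 72 = 2310 - 72 = 2238)
J + O(a(-4, c(-3))) = 2238 + sqrt(70)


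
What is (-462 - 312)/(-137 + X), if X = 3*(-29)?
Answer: 387/112 ≈ 3.4554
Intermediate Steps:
X = -87
(-462 - 312)/(-137 + X) = (-462 - 312)/(-137 - 87) = -774/(-224) = -774*(-1/224) = 387/112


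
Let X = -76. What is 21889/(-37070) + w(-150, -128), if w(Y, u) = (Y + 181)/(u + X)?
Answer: -2807263/3781140 ≈ -0.74244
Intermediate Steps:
w(Y, u) = (181 + Y)/(-76 + u) (w(Y, u) = (Y + 181)/(u - 76) = (181 + Y)/(-76 + u))
21889/(-37070) + w(-150, -128) = 21889/(-37070) + (181 - 150)/(-76 - 128) = 21889*(-1/37070) + 31/(-204) = -21889/37070 - 1/204*31 = -21889/37070 - 31/204 = -2807263/3781140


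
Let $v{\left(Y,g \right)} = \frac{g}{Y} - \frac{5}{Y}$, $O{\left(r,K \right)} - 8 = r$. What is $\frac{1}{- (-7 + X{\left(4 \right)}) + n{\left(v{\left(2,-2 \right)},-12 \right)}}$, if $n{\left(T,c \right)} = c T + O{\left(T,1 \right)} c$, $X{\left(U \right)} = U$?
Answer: $- \frac{1}{9} \approx -0.11111$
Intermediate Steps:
$O{\left(r,K \right)} = 8 + r$
$v{\left(Y,g \right)} = - \frac{5}{Y} + \frac{g}{Y}$
$n{\left(T,c \right)} = T c + c \left(8 + T\right)$ ($n{\left(T,c \right)} = c T + \left(8 + T\right) c = T c + c \left(8 + T\right)$)
$\frac{1}{- (-7 + X{\left(4 \right)}) + n{\left(v{\left(2,-2 \right)},-12 \right)}} = \frac{1}{- (-7 + 4) + 2 \left(-12\right) \left(4 + \frac{-5 - 2}{2}\right)} = \frac{1}{\left(-1\right) \left(-3\right) + 2 \left(-12\right) \left(4 + \frac{1}{2} \left(-7\right)\right)} = \frac{1}{3 + 2 \left(-12\right) \left(4 - \frac{7}{2}\right)} = \frac{1}{3 + 2 \left(-12\right) \frac{1}{2}} = \frac{1}{3 - 12} = \frac{1}{-9} = - \frac{1}{9}$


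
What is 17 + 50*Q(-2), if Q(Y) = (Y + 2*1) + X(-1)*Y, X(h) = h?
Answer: 117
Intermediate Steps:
Q(Y) = 2 (Q(Y) = (Y + 2*1) - Y = (Y + 2) - Y = (2 + Y) - Y = 2)
17 + 50*Q(-2) = 17 + 50*2 = 17 + 100 = 117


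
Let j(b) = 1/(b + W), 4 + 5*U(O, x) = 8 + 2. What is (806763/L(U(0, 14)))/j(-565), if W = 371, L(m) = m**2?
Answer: -652133425/6 ≈ -1.0869e+8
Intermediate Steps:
U(O, x) = 6/5 (U(O, x) = -4/5 + (8 + 2)/5 = -4/5 + (1/5)*10 = -4/5 + 2 = 6/5)
j(b) = 1/(371 + b) (j(b) = 1/(b + 371) = 1/(371 + b))
(806763/L(U(0, 14)))/j(-565) = (806763/((6/5)**2))/(1/(371 - 565)) = (806763/(36/25))/(1/(-194)) = (806763*(25/36))/(-1/194) = (6723025/12)*(-194) = -652133425/6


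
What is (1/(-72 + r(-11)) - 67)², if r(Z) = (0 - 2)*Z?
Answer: 11229201/2500 ≈ 4491.7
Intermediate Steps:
r(Z) = -2*Z
(1/(-72 + r(-11)) - 67)² = (1/(-72 - 2*(-11)) - 67)² = (1/(-72 + 22) - 67)² = (1/(-50) - 67)² = (-1/50 - 67)² = (-3351/50)² = 11229201/2500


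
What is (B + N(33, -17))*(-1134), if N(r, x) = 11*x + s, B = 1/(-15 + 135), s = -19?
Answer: 4671891/20 ≈ 2.3359e+5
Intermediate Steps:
B = 1/120 ≈ 0.0083333
N(r, x) = -19 + 11*x (N(r, x) = 11*x - 19 = -19 + 11*x)
(B + N(33, -17))*(-1134) = (1/120 + (-19 + 11*(-17)))*(-1134) = (1/120 + (-19 - 187))*(-1134) = (1/120 - 206)*(-1134) = -24719/120*(-1134) = 4671891/20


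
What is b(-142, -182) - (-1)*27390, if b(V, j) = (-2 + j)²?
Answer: 61246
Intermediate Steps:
b(-142, -182) - (-1)*27390 = (-2 - 182)² - (-1)*27390 = (-184)² - 1*(-27390) = 33856 + 27390 = 61246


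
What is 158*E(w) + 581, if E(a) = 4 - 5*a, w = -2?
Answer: 2793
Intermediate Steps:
158*E(w) + 581 = 158*(4 - 5*(-2)) + 581 = 158*(4 + 10) + 581 = 158*14 + 581 = 2212 + 581 = 2793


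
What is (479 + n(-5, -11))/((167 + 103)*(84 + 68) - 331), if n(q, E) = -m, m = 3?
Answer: 476/40709 ≈ 0.011693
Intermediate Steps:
n(q, E) = -3 (n(q, E) = -1*3 = -3)
(479 + n(-5, -11))/((167 + 103)*(84 + 68) - 331) = (479 - 3)/((167 + 103)*(84 + 68) - 331) = 476/(270*152 - 331) = 476/(41040 - 331) = 476/40709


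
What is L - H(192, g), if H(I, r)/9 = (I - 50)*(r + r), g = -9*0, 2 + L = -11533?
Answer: -11535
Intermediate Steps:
L = -11535 (L = -2 - 11533 = -11535)
g = 0
H(I, r) = 18*r*(-50 + I) (H(I, r) = 9*((I - 50)*(r + r)) = 9*((-50 + I)*(2*r)) = 9*(2*r*(-50 + I)) = 18*r*(-50 + I))
L - H(192, g) = -11535 - 18*0*(-50 + 192) = -11535 - 18*0*142 = -11535 - 1*0 = -11535 + 0 = -11535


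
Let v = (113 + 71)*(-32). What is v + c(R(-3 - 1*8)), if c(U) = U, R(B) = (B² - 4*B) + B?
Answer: -5734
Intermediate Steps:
v = -5888 (v = 184*(-32) = -5888)
R(B) = B² - 3*B
v + c(R(-3 - 1*8)) = -5888 + (-3 - 1*8)*(-3 + (-3 - 1*8)) = -5888 + (-3 - 8)*(-3 + (-3 - 8)) = -5888 - 11*(-3 - 11) = -5888 - 11*(-14) = -5888 + 154 = -5734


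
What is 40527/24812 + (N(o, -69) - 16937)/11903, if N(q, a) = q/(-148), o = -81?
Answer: 575031953/2731869433 ≈ 0.21049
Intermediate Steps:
N(q, a) = -q/148 (N(q, a) = q*(-1/148) = -q/148)
40527/24812 + (N(o, -69) - 16937)/11903 = 40527/24812 + (-1/148*(-81) - 16937)/11903 = 40527*(1/24812) + (81/148 - 16937)*(1/11903) = 40527/24812 - 2506595/148*1/11903 = 40527/24812 - 2506595/1761644 = 575031953/2731869433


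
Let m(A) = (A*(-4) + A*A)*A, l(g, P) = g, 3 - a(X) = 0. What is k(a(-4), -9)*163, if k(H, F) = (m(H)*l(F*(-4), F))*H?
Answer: -158436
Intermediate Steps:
a(X) = 3 (a(X) = 3 - 1*0 = 3 + 0 = 3)
m(A) = A*(A**2 - 4*A) (m(A) = (-4*A + A**2)*A = (A**2 - 4*A)*A = A*(A**2 - 4*A))
k(H, F) = -4*F*H**3*(-4 + H) (k(H, F) = ((H**2*(-4 + H))*(F*(-4)))*H = ((H**2*(-4 + H))*(-4*F))*H = (-4*F*H**2*(-4 + H))*H = -4*F*H**3*(-4 + H))
k(a(-4), -9)*163 = (4*(-9)*3**3*(4 - 1*3))*163 = (4*(-9)*27*(4 - 3))*163 = (4*(-9)*27*1)*163 = -972*163 = -158436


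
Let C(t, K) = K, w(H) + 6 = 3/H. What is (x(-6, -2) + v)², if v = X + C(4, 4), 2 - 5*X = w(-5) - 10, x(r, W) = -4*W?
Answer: 154449/625 ≈ 247.12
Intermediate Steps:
w(H) = -6 + 3/H
X = 93/25 (X = ⅖ - ((-6 + 3/(-5)) - 10)/5 = ⅖ - ((-6 + 3*(-⅕)) - 10)/5 = ⅖ - ((-6 - ⅗) - 10)/5 = ⅖ - (-33/5 - 10)/5 = ⅖ - ⅕*(-83/5) = ⅖ + 83/25 = 93/25 ≈ 3.7200)
v = 193/25 (v = 93/25 + 4 = 193/25 ≈ 7.7200)
(x(-6, -2) + v)² = (-4*(-2) + 193/25)² = (8 + 193/25)² = (393/25)² = 154449/625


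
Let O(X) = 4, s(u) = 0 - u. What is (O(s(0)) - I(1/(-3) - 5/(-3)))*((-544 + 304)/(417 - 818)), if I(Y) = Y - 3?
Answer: 1360/401 ≈ 3.3915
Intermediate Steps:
s(u) = -u
I(Y) = -3 + Y
(O(s(0)) - I(1/(-3) - 5/(-3)))*((-544 + 304)/(417 - 818)) = (4 - (-3 + (1/(-3) - 5/(-3))))*((-544 + 304)/(417 - 818)) = (4 - (-3 + (1*(-⅓) - 5*(-⅓))))*(-240/(-401)) = (4 - (-3 + (-⅓ + 5/3)))*(-240*(-1/401)) = (4 - (-3 + 4/3))*(240/401) = (4 - 1*(-5/3))*(240/401) = (4 + 5/3)*(240/401) = (17/3)*(240/401) = 1360/401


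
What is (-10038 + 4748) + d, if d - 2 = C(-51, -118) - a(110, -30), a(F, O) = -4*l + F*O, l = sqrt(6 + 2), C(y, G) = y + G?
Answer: -2157 + 8*sqrt(2) ≈ -2145.7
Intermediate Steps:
C(y, G) = G + y
l = 2*sqrt(2) (l = sqrt(8) = 2*sqrt(2) ≈ 2.8284)
a(F, O) = -8*sqrt(2) + F*O
d = 3133 + 8*sqrt(2) (d = 2 + ((-118 - 51) - (-8*sqrt(2) + 110*(-30))) = 2 + (-169 - (-8*sqrt(2) - 3300)) = 2 + (-169 - (-3300 - 8*sqrt(2))) = 2 + (-169 + (3300 + 8*sqrt(2))) = 2 + (3131 + 8*sqrt(2)) = 3133 + 8*sqrt(2) ≈ 3144.3)
(-10038 + 4748) + d = (-10038 + 4748) + (3133 + 8*sqrt(2)) = -5290 + (3133 + 8*sqrt(2)) = -2157 + 8*sqrt(2)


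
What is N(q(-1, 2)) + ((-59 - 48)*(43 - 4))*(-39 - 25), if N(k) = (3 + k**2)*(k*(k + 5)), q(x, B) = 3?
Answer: 267360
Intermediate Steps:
N(k) = k*(3 + k**2)*(5 + k) (N(k) = (3 + k**2)*(k*(5 + k)) = k*(3 + k**2)*(5 + k))
N(q(-1, 2)) + ((-59 - 48)*(43 - 4))*(-39 - 25) = 3*(15 + 3**3 + 3*3 + 5*3**2) + ((-59 - 48)*(43 - 4))*(-39 - 25) = 3*(15 + 27 + 9 + 5*9) - 107*39*(-64) = 3*(15 + 27 + 9 + 45) - 4173*(-64) = 3*96 + 267072 = 288 + 267072 = 267360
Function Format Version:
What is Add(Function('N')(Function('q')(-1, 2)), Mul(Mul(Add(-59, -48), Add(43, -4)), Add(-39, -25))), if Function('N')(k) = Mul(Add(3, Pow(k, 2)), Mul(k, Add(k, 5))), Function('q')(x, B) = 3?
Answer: 267360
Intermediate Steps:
Function('N')(k) = Mul(k, Add(3, Pow(k, 2)), Add(5, k)) (Function('N')(k) = Mul(Add(3, Pow(k, 2)), Mul(k, Add(5, k))) = Mul(k, Add(3, Pow(k, 2)), Add(5, k)))
Add(Function('N')(Function('q')(-1, 2)), Mul(Mul(Add(-59, -48), Add(43, -4)), Add(-39, -25))) = Add(Mul(3, Add(15, Pow(3, 3), Mul(3, 3), Mul(5, Pow(3, 2)))), Mul(Mul(Add(-59, -48), Add(43, -4)), Add(-39, -25))) = Add(Mul(3, Add(15, 27, 9, Mul(5, 9))), Mul(Mul(-107, 39), -64)) = Add(Mul(3, Add(15, 27, 9, 45)), Mul(-4173, -64)) = Add(Mul(3, 96), 267072) = Add(288, 267072) = 267360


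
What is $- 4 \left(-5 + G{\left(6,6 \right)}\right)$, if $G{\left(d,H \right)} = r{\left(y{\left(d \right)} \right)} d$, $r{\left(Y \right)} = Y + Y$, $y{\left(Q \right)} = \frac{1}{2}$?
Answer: $-4$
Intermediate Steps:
$y{\left(Q \right)} = \frac{1}{2}$
$r{\left(Y \right)} = 2 Y$
$G{\left(d,H \right)} = d$ ($G{\left(d,H \right)} = 2 \cdot \frac{1}{2} d = 1 d = d$)
$- 4 \left(-5 + G{\left(6,6 \right)}\right) = - 4 \left(-5 + 6\right) = \left(-4\right) 1 = -4$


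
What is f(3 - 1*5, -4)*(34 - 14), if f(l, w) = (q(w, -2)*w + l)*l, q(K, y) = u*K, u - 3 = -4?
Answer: 720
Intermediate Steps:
u = -1 (u = 3 - 4 = -1)
q(K, y) = -K
f(l, w) = l*(l - w**2) (f(l, w) = ((-w)*w + l)*l = (-w**2 + l)*l = (l - w**2)*l = l*(l - w**2))
f(3 - 1*5, -4)*(34 - 14) = ((3 - 1*5)*((3 - 1*5) - 1*(-4)**2))*(34 - 14) = ((3 - 5)*((3 - 5) - 1*16))*20 = -2*(-2 - 16)*20 = -2*(-18)*20 = 36*20 = 720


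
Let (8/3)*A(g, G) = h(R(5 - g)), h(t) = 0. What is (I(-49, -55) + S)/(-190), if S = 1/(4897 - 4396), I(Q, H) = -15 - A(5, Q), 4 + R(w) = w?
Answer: 3757/47595 ≈ 0.078937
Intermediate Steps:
R(w) = -4 + w
A(g, G) = 0 (A(g, G) = (3/8)*0 = 0)
I(Q, H) = -15 (I(Q, H) = -15 - 1*0 = -15 + 0 = -15)
S = 1/501 ≈ 0.0019960
(I(-49, -55) + S)/(-190) = (-15 + 1/501)/(-190) = -7514/501*(-1/190) = 3757/47595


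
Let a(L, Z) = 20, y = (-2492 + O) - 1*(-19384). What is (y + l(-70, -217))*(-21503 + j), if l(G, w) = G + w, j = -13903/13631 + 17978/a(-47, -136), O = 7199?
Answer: -33428955789702/68155 ≈ -4.9048e+8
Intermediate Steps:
y = 24091 (y = (-2492 + 7199) - 1*(-19384) = 4707 + 19384 = 24091)
j = 122390029/136310 (j = -13903/13631 + 17978/20 = -13903*1/13631 + 17978*(1/20) = -13903/13631 + 8989/10 = 122390029/136310 ≈ 897.88)
(y + l(-70, -217))*(-21503 + j) = (24091 + (-70 - 217))*(-21503 + 122390029/136310) = (24091 - 287)*(-2808683901/136310) = 23804*(-2808683901/136310) = -33428955789702/68155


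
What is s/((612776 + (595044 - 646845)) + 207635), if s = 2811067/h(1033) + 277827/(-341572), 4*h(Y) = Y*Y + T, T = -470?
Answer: 322217413853/25456865246828680 ≈ 1.2657e-5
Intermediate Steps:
h(Y) = -235/2 + Y²/4 (h(Y) = (Y*Y - 470)/4 = (Y² - 470)/4 = (-470 + Y²)/4 = -235/2 + Y²/4)
s = 322217413853/33120653188 (s = 2811067/(-235/2 + (¼)*1033²) + 277827/(-341572) = 2811067/(-235/2 + (¼)*1067089) + 277827*(-1/341572) = 2811067/(-235/2 + 1067089/4) - 25257/31052 = 2811067/(1066619/4) - 25257/31052 = 2811067*(4/1066619) - 25257/31052 = 11244268/1066619 - 25257/31052 = 322217413853/33120653188 ≈ 9.7286)
s/((612776 + (595044 - 646845)) + 207635) = 322217413853/(33120653188*((612776 + (595044 - 646845)) + 207635)) = 322217413853/(33120653188*((612776 - 51801) + 207635)) = 322217413853/(33120653188*(560975 + 207635)) = (322217413853/33120653188)/768610 = (322217413853/33120653188)*(1/768610) = 322217413853/25456865246828680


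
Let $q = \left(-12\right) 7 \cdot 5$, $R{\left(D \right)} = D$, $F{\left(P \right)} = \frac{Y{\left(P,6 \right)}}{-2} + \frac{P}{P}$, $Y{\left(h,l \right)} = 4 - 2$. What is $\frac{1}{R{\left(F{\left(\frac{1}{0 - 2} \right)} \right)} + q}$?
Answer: $- \frac{1}{420} \approx -0.002381$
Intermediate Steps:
$Y{\left(h,l \right)} = 2$ ($Y{\left(h,l \right)} = 4 - 2 = 2$)
$F{\left(P \right)} = 0$ ($F{\left(P \right)} = \frac{2}{-2} + \frac{P}{P} = 2 \left(- \frac{1}{2}\right) + 1 = -1 + 1 = 0$)
$q = -420$ ($q = \left(-84\right) 5 = -420$)
$\frac{1}{R{\left(F{\left(\frac{1}{0 - 2} \right)} \right)} + q} = \frac{1}{0 - 420} = \frac{1}{-420} = - \frac{1}{420}$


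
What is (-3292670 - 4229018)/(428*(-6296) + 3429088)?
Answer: -940211/91800 ≈ -10.242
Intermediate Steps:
(-3292670 - 4229018)/(428*(-6296) + 3429088) = -7521688/(-2694688 + 3429088) = -7521688/734400 = -7521688*1/734400 = -940211/91800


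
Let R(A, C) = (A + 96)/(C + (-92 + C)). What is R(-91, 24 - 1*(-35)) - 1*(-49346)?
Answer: 1283001/26 ≈ 49346.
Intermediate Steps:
R(A, C) = (96 + A)/(-92 + 2*C)
R(-91, 24 - 1*(-35)) - 1*(-49346) = (96 - 91)/(2*(-46 + (24 - 1*(-35)))) - 1*(-49346) = (½)*5/(-46 + (24 + 35)) + 49346 = (½)*5/(-46 + 59) + 49346 = (½)*5/13 + 49346 = (½)*(1/13)*5 + 49346 = 5/26 + 49346 = 1283001/26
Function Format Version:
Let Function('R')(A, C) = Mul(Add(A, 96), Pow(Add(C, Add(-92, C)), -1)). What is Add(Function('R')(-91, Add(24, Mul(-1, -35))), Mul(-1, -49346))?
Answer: Rational(1283001, 26) ≈ 49346.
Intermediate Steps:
Function('R')(A, C) = Mul(Pow(Add(-92, Mul(2, C)), -1), Add(96, A)) (Function('R')(A, C) = Mul(Add(96, A), Pow(Add(-92, Mul(2, C)), -1)) = Mul(Pow(Add(-92, Mul(2, C)), -1), Add(96, A)))
Add(Function('R')(-91, Add(24, Mul(-1, -35))), Mul(-1, -49346)) = Add(Mul(Rational(1, 2), Pow(Add(-46, Add(24, Mul(-1, -35))), -1), Add(96, -91)), Mul(-1, -49346)) = Add(Mul(Rational(1, 2), Pow(Add(-46, Add(24, 35)), -1), 5), 49346) = Add(Mul(Rational(1, 2), Pow(Add(-46, 59), -1), 5), 49346) = Add(Mul(Rational(1, 2), Pow(13, -1), 5), 49346) = Add(Mul(Rational(1, 2), Rational(1, 13), 5), 49346) = Add(Rational(5, 26), 49346) = Rational(1283001, 26)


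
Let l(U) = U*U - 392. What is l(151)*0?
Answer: 0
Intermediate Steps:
l(U) = -392 + U² (l(U) = U² - 392 = -392 + U²)
l(151)*0 = (-392 + 151²)*0 = (-392 + 22801)*0 = 22409*0 = 0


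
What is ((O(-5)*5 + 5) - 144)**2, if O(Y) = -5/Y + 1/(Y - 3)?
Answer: 1159929/64 ≈ 18124.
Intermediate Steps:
O(Y) = 1/(-3 + Y) - 5/Y (O(Y) = -5/Y + 1/(-3 + Y) = 1/(-3 + Y) - 5/Y)
((O(-5)*5 + 5) - 144)**2 = ((((15 - 4*(-5))/((-5)*(-3 - 5)))*5 + 5) - 144)**2 = ((-1/5*(15 + 20)/(-8)*5 + 5) - 144)**2 = ((-1/5*(-1/8)*35*5 + 5) - 144)**2 = (((7/8)*5 + 5) - 144)**2 = ((35/8 + 5) - 144)**2 = (75/8 - 144)**2 = (-1077/8)**2 = 1159929/64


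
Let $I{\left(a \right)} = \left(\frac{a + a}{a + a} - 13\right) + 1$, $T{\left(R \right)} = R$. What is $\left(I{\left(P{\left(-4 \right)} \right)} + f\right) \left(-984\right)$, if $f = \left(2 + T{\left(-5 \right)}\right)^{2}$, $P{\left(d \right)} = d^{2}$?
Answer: $1968$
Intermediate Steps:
$I{\left(a \right)} = -11$ ($I{\left(a \right)} = \left(\frac{2 a}{2 a} - 13\right) + 1 = \left(2 a \frac{1}{2 a} - 13\right) + 1 = \left(1 - 13\right) + 1 = -12 + 1 = -11$)
$f = 9$ ($f = \left(2 - 5\right)^{2} = \left(-3\right)^{2} = 9$)
$\left(I{\left(P{\left(-4 \right)} \right)} + f\right) \left(-984\right) = \left(-11 + 9\right) \left(-984\right) = \left(-2\right) \left(-984\right) = 1968$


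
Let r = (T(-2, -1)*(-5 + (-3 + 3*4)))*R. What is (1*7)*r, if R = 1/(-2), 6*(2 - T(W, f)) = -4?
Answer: -112/3 ≈ -37.333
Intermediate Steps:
T(W, f) = 8/3 (T(W, f) = 2 - 1/6*(-4) = 2 + 2/3 = 8/3)
R = -1/2 ≈ -0.50000
r = -16/3 (r = (8*(-5 + (-3 + 3*4))/3)*(-1/2) = (8*(-5 + (-3 + 12))/3)*(-1/2) = (8*(-5 + 9)/3)*(-1/2) = ((8/3)*4)*(-1/2) = (32/3)*(-1/2) = -16/3 ≈ -5.3333)
(1*7)*r = (1*7)*(-16/3) = 7*(-16/3) = -112/3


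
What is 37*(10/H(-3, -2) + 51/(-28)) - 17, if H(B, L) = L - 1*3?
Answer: -4435/28 ≈ -158.39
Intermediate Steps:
H(B, L) = -3 + L (H(B, L) = L - 3 = -3 + L)
37*(10/H(-3, -2) + 51/(-28)) - 17 = 37*(10/(-3 - 2) + 51/(-28)) - 17 = 37*(10/(-5) + 51*(-1/28)) - 17 = 37*(10*(-⅕) - 51/28) - 17 = 37*(-2 - 51/28) - 17 = 37*(-107/28) - 17 = -3959/28 - 17 = -4435/28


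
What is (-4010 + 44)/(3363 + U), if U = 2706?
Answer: -1322/2023 ≈ -0.65349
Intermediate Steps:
(-4010 + 44)/(3363 + U) = (-4010 + 44)/(3363 + 2706) = -3966/6069 = -3966*1/6069 = -1322/2023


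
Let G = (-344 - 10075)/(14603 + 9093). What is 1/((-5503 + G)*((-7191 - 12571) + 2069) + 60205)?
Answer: 23696/2308762025031 ≈ 1.0264e-8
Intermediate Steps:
G = -10419/23696 ≈ -0.43969
1/((-5503 + G)*((-7191 - 12571) + 2069) + 60205) = 1/((-5503 - 10419/23696)*((-7191 - 12571) + 2069) + 60205) = 1/(-130409507*(-19762 + 2069)/23696 + 60205) = 1/(-130409507/23696*(-17693) + 60205) = 1/(2307335407351/23696 + 60205) = 1/(2308762025031/23696) = 23696/2308762025031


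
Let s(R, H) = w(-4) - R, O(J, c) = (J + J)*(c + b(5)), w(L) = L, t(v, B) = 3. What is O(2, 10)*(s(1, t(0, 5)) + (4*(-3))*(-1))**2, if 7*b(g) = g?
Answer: 2100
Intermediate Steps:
b(g) = g/7
O(J, c) = 2*J*(5/7 + c) (O(J, c) = (J + J)*(c + (1/7)*5) = (2*J)*(c + 5/7) = (2*J)*(5/7 + c) = 2*J*(5/7 + c))
s(R, H) = -4 - R
O(2, 10)*(s(1, t(0, 5)) + (4*(-3))*(-1))**2 = ((2/7)*2*(5 + 7*10))*((-4 - 1*1) + (4*(-3))*(-1))**2 = ((2/7)*2*(5 + 70))*((-4 - 1) - 12*(-1))**2 = ((2/7)*2*75)*(-5 + 12)**2 = (300/7)*7**2 = (300/7)*49 = 2100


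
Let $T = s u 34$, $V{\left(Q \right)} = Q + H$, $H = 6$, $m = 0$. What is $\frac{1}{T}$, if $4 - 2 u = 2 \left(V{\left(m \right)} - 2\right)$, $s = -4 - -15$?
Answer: $- \frac{1}{748} \approx -0.0013369$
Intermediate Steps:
$s = 11$ ($s = -4 + 15 = 11$)
$V{\left(Q \right)} = 6 + Q$ ($V{\left(Q \right)} = Q + 6 = 6 + Q$)
$u = -2$ ($u = 2 - \frac{2 \left(\left(6 + 0\right) - 2\right)}{2} = 2 - \frac{2 \left(6 - 2\right)}{2} = 2 - \frac{2 \cdot 4}{2} = 2 - 4 = -2$)
$T = -748$ ($T = 11 \left(-2\right) 34 = \left(-22\right) 34 = -748$)
$\frac{1}{T} = \frac{1}{-748} = - \frac{1}{748}$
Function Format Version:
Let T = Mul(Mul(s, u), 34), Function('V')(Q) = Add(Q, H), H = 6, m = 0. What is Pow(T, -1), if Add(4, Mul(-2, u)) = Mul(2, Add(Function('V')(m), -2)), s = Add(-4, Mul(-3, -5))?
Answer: Rational(-1, 748) ≈ -0.0013369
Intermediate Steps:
s = 11 (s = Add(-4, 15) = 11)
Function('V')(Q) = Add(6, Q) (Function('V')(Q) = Add(Q, 6) = Add(6, Q))
u = -2 (u = Add(2, Mul(Rational(-1, 2), Mul(2, Add(Add(6, 0), -2)))) = Add(2, Mul(Rational(-1, 2), Mul(2, Add(6, -2)))) = Add(2, Mul(Rational(-1, 2), Mul(2, 4))) = Add(2, Mul(Rational(-1, 2), 8)) = Add(2, -4) = -2)
T = -748 (T = Mul(Mul(11, -2), 34) = Mul(-22, 34) = -748)
Pow(T, -1) = Pow(-748, -1) = Rational(-1, 748)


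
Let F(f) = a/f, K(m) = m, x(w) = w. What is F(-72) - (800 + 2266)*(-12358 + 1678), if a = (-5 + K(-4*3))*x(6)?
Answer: 392938577/12 ≈ 3.2745e+7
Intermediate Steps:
a = -102 (a = (-5 - 4*3)*6 = (-5 - 12)*6 = -17*6 = -102)
F(f) = -102/f
F(-72) - (800 + 2266)*(-12358 + 1678) = -102/(-72) - (800 + 2266)*(-12358 + 1678) = -102*(-1/72) - 3066*(-10680) = 17/12 - 1*(-32744880) = 17/12 + 32744880 = 392938577/12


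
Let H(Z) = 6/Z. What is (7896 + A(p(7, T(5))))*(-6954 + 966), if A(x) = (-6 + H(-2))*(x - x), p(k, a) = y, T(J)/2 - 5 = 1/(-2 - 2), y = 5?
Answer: -47281248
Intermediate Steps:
T(J) = 19/2 (T(J) = 10 + 2/(-2 - 2) = 10 + 2/(-4) = 10 + 2*(-1/4) = 10 - 1/2 = 19/2)
p(k, a) = 5
A(x) = 0 (A(x) = (-6 + 6/(-2))*(x - x) = (-6 + 6*(-1/2))*0 = (-6 - 3)*0 = -9*0 = 0)
(7896 + A(p(7, T(5))))*(-6954 + 966) = (7896 + 0)*(-6954 + 966) = 7896*(-5988) = -47281248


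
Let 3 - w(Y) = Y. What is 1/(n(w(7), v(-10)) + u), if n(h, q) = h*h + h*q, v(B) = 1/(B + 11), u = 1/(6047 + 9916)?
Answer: 15963/191557 ≈ 0.083333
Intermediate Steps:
u = 1/15963 ≈ 6.2645e-5
v(B) = 1/(11 + B)
w(Y) = 3 - Y
n(h, q) = h**2 + h*q
1/(n(w(7), v(-10)) + u) = 1/((3 - 1*7)*((3 - 1*7) + 1/(11 - 10)) + 1/15963) = 1/((3 - 7)*((3 - 7) + 1/1) + 1/15963) = 1/(-4*(-4 + 1) + 1/15963) = 1/(-4*(-3) + 1/15963) = 1/(12 + 1/15963) = 1/(191557/15963) = 15963/191557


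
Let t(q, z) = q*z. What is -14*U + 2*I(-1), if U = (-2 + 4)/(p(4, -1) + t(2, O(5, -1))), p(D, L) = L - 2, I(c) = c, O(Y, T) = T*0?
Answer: 22/3 ≈ 7.3333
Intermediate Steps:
O(Y, T) = 0
p(D, L) = -2 + L
U = -⅔ (U = (-2 + 4)/((-2 - 1) + 2*0) = 2/(-3 + 0) = 2/(-3) = 2*(-⅓) = -⅔ ≈ -0.66667)
-14*U + 2*I(-1) = -14*(-⅔) + 2*(-1) = 28/3 - 2 = 22/3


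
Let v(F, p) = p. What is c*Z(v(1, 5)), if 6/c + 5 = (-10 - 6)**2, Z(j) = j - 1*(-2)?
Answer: 42/251 ≈ 0.16733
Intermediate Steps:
Z(j) = 2 + j (Z(j) = j + 2 = 2 + j)
c = 6/251 (c = 6/(-5 + (-10 - 6)**2) = 6/(-5 + (-16)**2) = 6/(-5 + 256) = 6/251 ≈ 0.023904)
c*Z(v(1, 5)) = 6*(2 + 5)/251 = (6/251)*7 = 42/251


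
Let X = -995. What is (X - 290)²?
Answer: 1651225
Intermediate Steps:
(X - 290)² = (-995 - 290)² = (-1285)² = 1651225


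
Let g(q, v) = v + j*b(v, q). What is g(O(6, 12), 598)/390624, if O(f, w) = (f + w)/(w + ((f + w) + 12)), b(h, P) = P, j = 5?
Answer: 4201/2734368 ≈ 0.0015364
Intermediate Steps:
O(f, w) = (f + w)/(12 + f + 2*w) (O(f, w) = (f + w)/(w + (12 + f + w)) = (f + w)/(12 + f + 2*w))
g(q, v) = v + 5*q
g(O(6, 12), 598)/390624 = (598 + 5*((6 + 12)/(12 + 6 + 2*12)))/390624 = (598 + 5*(18/(12 + 6 + 24)))*(1/390624) = (598 + 5*(18/42))*(1/390624) = (598 + 5*((1/42)*18))*(1/390624) = (598 + 5*(3/7))*(1/390624) = (598 + 15/7)*(1/390624) = (4201/7)*(1/390624) = 4201/2734368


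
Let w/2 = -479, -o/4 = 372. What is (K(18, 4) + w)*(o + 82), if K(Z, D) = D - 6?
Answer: 1349760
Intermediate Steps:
o = -1488 (o = -4*372 = -1488)
K(Z, D) = -6 + D
w = -958 (w = 2*(-479) = -958)
(K(18, 4) + w)*(o + 82) = ((-6 + 4) - 958)*(-1488 + 82) = (-2 - 958)*(-1406) = -960*(-1406) = 1349760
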